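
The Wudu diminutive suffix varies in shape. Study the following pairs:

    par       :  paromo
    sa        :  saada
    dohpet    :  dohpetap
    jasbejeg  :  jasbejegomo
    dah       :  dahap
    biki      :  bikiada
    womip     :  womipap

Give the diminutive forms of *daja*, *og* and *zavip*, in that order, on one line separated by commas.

The alternation tracks the final sound of the stem — -ap when the stem ends in a voiceless consonant (*dohpet*, *dah*, *womip*); -omo when the stem ends in a voiced consonant (*par*, *jasbejeg*); -ada when the stem ends in a vowel (*sa*, *biki*).
Since the final sound of *daja* is /a/ (a vowel), it takes -ada, giving *dajaada*.
*og*: final sound = /g/, a voiced consonant → -omo → *ogomo*.
*zavip* — final sound /p/ (a voiceless consonant) → -ap → *zavipap*.

dajaada, ogomo, zavipap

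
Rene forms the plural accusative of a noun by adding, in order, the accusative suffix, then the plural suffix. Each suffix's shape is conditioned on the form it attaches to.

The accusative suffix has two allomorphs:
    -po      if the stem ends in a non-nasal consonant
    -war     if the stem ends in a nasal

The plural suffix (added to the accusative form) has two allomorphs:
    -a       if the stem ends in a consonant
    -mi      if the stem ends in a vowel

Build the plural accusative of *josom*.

The final consonant of *josom* is /m/, which is a nasal, so the accusative suffix is -war, giving *josomwar*.
Since the final sound of the accusative form *josomwar* is /r/ (a consonant), it takes -a, giving *josomwara*.

josomwara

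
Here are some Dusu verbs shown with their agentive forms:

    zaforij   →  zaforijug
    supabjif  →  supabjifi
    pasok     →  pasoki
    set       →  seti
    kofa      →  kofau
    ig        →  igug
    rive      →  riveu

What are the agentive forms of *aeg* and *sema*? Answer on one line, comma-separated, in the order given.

aegug, semau

The alternation tracks the final sound of the stem — -i when the stem ends in a voiceless consonant (*supabjif*, *pasok*, *set*); -ug when the stem ends in a voiced consonant (*zaforij*, *ig*); -u when the stem ends in a vowel (*kofa*, *rive*).
*aeg* — final sound /g/ (a voiced consonant) → -ug → *aegug*.
*sema*: final sound = /a/, a vowel → -u → *semau*.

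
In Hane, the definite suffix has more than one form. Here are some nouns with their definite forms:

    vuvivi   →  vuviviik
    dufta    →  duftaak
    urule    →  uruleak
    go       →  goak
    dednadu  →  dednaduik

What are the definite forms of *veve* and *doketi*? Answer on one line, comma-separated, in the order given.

The alternation tracks the last vowel of the stem — -ik when the last vowel of the stem is a high vowel (*vuvivi*, *dednadu*); -ak when the last vowel of the stem is a non-high vowel (*dufta*, *urule*, *go*).
*veve*: last vowel = /e/, a non-high vowel → -ak → *veveak*.
*doketi* — last vowel /i/ (a high vowel) → -ik → *doketiik*.

veveak, doketiik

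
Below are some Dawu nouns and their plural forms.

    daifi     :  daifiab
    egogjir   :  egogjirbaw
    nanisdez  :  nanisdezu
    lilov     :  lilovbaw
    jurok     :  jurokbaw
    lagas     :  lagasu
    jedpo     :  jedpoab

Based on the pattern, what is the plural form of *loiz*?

Looking at the final sound of each stem: -u when the stem ends in a sibilant (*nanisdez*, *lagas*); -baw when the stem ends in a non-sibilant consonant (*egogjir*, *lilov*, *jurok*); -ab when the stem ends in a vowel (*daifi*, *jedpo*).
*loiz* — final sound /z/ (a sibilant) → -u → *loizu*.

loizu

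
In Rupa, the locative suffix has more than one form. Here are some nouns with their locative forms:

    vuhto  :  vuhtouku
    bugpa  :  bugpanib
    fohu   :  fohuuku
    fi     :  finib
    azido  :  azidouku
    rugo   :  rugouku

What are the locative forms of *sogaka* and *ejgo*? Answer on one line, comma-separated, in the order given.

Looking at the last vowel of each stem: -uku when the last vowel of the stem is a rounded vowel (*vuhto*, *fohu*, *azido*, *rugo*); -nib when the last vowel of the stem is an unrounded vowel (*bugpa*, *fi*).
*sogaka*: last vowel = /a/, an unrounded vowel → -nib → *sogakanib*.
*ejgo* — last vowel /o/ (a rounded vowel) → -uku → *ejgouku*.

sogakanib, ejgouku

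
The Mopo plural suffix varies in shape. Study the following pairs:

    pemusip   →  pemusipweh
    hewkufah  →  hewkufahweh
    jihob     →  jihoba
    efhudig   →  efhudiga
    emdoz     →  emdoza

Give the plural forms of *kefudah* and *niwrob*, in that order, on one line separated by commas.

The alternation tracks the final consonant of the stem — -weh when the stem ends in a voiceless consonant (*pemusip*, *hewkufah*); -a when the stem ends in a voiced consonant (*jihob*, *efhudig*, *emdoz*).
*kefudah*: final consonant = /h/, voiceless → -weh → *kefudahweh*.
*niwrob* — final consonant /b/ (voiced) → -a → *niwroba*.

kefudahweh, niwroba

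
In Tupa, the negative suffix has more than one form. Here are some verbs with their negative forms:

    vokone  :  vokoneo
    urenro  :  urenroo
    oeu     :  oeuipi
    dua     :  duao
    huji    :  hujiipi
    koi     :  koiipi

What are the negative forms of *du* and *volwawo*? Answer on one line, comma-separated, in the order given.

duipi, volwawoo

Looking at the last vowel of each stem: -ipi when the last vowel of the stem is a high vowel (*oeu*, *huji*, *koi*); -o when the last vowel of the stem is a non-high vowel (*vokone*, *urenro*, *dua*).
*du* — last vowel /u/ (a high vowel) → -ipi → *duipi*.
*volwawo*: last vowel = /o/, a non-high vowel → -o → *volwawoo*.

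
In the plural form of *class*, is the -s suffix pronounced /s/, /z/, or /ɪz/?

The stem *class* ends in a sibilant (/s, z, ʃ, ʒ, tʃ, dʒ/).
The plural suffix surfaces as /ɪz/ after sibilants, /s/ after other voiceless consonants, and /z/ after other voiced sounds.
So the plural -s on *class* is pronounced /ɪz/.

/ɪz/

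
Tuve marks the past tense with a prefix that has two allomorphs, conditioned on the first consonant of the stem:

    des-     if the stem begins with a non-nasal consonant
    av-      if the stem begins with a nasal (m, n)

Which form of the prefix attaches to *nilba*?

The first consonant of *nilba* is /n/, which is a nasal, so the prefix is av-.

av-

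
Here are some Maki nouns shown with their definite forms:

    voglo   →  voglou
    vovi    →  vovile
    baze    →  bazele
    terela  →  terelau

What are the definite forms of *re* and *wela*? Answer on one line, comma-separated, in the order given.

The suffix is conditioned by the last vowel: -le when the last vowel of the stem is a front vowel (*vovi*, *baze*); -u when the last vowel of the stem is a back vowel (*voglo*, *terela*).
*re* — last vowel /e/ (a front vowel) → -le → *rele*.
*wela* — last vowel /a/ (a back vowel) → -u → *welau*.

rele, welau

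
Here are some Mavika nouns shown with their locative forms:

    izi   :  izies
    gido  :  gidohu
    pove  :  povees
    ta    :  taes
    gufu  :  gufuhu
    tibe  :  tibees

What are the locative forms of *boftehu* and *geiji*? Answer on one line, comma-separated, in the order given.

The suffix is conditioned by the last vowel: -hu when the last vowel of the stem is a rounded vowel (*gido*, *gufu*); -es when the last vowel of the stem is an unrounded vowel (*izi*, *pove*, *ta*, *tibe*).
*boftehu* — last vowel /u/ (a rounded vowel) → -hu → *boftehuhu*.
*geiji*: last vowel = /i/, an unrounded vowel → -es → *geijies*.

boftehuhu, geijies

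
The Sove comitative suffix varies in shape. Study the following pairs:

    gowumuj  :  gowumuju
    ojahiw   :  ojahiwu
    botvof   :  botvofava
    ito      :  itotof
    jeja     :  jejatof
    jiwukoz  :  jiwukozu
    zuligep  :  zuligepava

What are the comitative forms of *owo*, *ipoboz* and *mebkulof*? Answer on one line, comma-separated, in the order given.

owotof, ipobozu, mebkulofava

The alternation tracks the final sound of the stem — -ava when the stem ends in a voiceless consonant (*botvof*, *zuligep*); -u when the stem ends in a voiced consonant (*gowumuj*, *ojahiw*, *jiwukoz*); -tof when the stem ends in a vowel (*ito*, *jeja*).
*owo* — final sound /o/ (a vowel) → -tof → *owotof*.
*ipoboz*: final sound = /z/, a voiced consonant → -u → *ipobozu*.
*mebkulof* — final sound /f/ (a voiceless consonant) → -ava → *mebkulofava*.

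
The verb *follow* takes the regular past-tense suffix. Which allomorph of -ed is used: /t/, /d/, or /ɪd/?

The stem *follow* ends in a voiced sound other than /d/.
The -ed suffix is realized as /ɪd/ after /t, d/; as /t/ after other voiceless consonants; and as /d/ after other voiced sounds.
So -ed on *follow* is pronounced /d/.

/d/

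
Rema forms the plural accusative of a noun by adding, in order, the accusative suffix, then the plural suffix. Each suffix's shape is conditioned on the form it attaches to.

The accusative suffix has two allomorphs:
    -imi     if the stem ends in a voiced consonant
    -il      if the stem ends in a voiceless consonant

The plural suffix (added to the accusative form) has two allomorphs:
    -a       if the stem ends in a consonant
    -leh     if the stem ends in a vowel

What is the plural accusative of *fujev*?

*fujev*: final consonant = /v/, voiced → -imi → *fujevimi*.
The accusative form *fujevimi*: final sound = /i/, a vowel → -leh → *fujevimileh*.

fujevimileh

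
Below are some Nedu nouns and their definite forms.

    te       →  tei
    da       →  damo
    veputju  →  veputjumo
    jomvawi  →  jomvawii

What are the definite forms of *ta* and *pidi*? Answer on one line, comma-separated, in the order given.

tamo, pidii

The suffix is conditioned by the last vowel: -i when the last vowel of the stem is a front vowel (*te*, *jomvawi*); -mo when the last vowel of the stem is a back vowel (*da*, *veputju*).
The last vowel of *ta* is /a/, which is a back vowel, so the suffix is -mo, giving *tamo*.
*pidi* — last vowel /i/ (a front vowel) → -i → *pidii*.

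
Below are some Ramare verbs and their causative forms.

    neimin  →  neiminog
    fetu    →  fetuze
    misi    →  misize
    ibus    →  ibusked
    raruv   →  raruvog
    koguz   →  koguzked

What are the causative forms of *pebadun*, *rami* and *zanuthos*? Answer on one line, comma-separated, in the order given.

pebadunog, ramize, zanuthosked

The suffix is conditioned by the final sound: -ked when the stem ends in a sibilant (*ibus*, *koguz*); -og when the stem ends in a non-sibilant consonant (*neimin*, *raruv*); -ze when the stem ends in a vowel (*fetu*, *misi*).
*pebadun* — final sound /n/ (a non-sibilant consonant) → -og → *pebadunog*.
Since the final sound of *rami* is /i/ (a vowel), it takes -ze, giving *ramize*.
*zanuthos*: final sound = /s/, a sibilant → -ked → *zanuthosked*.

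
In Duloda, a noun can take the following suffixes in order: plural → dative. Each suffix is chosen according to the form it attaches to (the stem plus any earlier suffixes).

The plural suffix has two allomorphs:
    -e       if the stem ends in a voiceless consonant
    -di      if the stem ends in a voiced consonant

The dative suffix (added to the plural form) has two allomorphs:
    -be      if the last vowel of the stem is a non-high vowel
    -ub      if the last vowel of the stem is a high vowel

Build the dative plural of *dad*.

*dad*: final consonant = /d/, voiced → -di → *daddi*.
Since the last vowel of the plural form *daddi* is /i/ (a high vowel), it takes -ub, giving *daddiub*.

daddiub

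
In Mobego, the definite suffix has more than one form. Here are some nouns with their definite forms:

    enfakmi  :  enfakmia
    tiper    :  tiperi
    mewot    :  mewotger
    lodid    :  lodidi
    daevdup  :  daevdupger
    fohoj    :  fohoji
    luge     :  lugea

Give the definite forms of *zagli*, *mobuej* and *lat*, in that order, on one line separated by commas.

Looking at the final sound of each stem: -ger when the stem ends in a voiceless consonant (*mewot*, *daevdup*); -i when the stem ends in a voiced consonant (*tiper*, *lodid*, *fohoj*); -a when the stem ends in a vowel (*enfakmi*, *luge*).
The final sound of *zagli* is /i/, which is a vowel, so the suffix is -a, giving *zaglia*.
*mobuej*: final sound = /j/, a voiced consonant → -i → *mobueji*.
Since the final sound of *lat* is /t/ (a voiceless consonant), it takes -ger, giving *latger*.

zaglia, mobueji, latger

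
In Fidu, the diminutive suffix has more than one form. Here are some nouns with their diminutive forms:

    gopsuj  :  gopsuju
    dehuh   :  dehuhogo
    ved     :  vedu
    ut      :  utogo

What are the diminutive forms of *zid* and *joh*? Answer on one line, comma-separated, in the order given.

zidu, johogo

The pattern is voicing of the final consonant: -ogo when the stem ends in a voiceless consonant (*dehuh*, *ut*); -u when the stem ends in a voiced consonant (*gopsuj*, *ved*).
*zid* — final consonant /d/ (voiced) → -u → *zidu*.
Since the final consonant of *joh* is /h/ (voiceless), it takes -ogo, giving *johogo*.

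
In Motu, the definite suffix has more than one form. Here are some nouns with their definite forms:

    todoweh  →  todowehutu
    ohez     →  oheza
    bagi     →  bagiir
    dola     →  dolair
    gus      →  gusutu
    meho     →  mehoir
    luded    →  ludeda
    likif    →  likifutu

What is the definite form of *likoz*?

likoza

The suffix is conditioned by the final sound: -utu when the stem ends in a voiceless consonant (*todoweh*, *gus*, *likif*); -a when the stem ends in a voiced consonant (*ohez*, *luded*); -ir when the stem ends in a vowel (*bagi*, *dola*, *meho*).
The final sound of *likoz* is /z/, which is a voiced consonant, so the suffix is -a, giving *likoza*.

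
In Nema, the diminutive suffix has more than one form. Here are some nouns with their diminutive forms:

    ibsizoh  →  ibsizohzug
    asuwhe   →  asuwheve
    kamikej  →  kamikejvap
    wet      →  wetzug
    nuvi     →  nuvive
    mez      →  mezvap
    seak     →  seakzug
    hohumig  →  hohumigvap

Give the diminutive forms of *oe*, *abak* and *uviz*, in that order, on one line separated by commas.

The pattern is voicing of the final sound: -zug when the stem ends in a voiceless consonant (*ibsizoh*, *wet*, *seak*); -vap when the stem ends in a voiced consonant (*kamikej*, *mez*, *hohumig*); -ve when the stem ends in a vowel (*asuwhe*, *nuvi*).
The final sound of *oe* is /e/, which is a vowel, so the suffix is -ve, giving *oeve*.
The final sound of *abak* is /k/, which is a voiceless consonant, so the suffix is -zug, giving *abakzug*.
Since the final sound of *uviz* is /z/ (a voiced consonant), it takes -vap, giving *uvizvap*.

oeve, abakzug, uvizvap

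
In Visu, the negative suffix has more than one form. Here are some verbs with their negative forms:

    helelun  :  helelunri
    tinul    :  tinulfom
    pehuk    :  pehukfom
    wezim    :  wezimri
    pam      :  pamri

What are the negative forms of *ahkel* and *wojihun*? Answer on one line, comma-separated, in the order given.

The alternation tracks the final consonant of the stem — -ri when the stem ends in a nasal (*helelun*, *wezim*, *pam*); -fom when the stem ends in a non-nasal consonant (*tinul*, *pehuk*).
*ahkel* — final consonant /l/ (non-nasal) → -fom → *ahkelfom*.
*wojihun* — final consonant /n/ (a nasal) → -ri → *wojihunri*.

ahkelfom, wojihunri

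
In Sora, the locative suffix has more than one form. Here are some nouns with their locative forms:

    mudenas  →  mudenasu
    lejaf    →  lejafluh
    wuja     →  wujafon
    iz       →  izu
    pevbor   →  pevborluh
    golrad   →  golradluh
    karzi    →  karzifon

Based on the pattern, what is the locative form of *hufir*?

hufirluh

The alternation tracks the final sound of the stem — -u when the stem ends in a sibilant (*mudenas*, *iz*); -luh when the stem ends in a non-sibilant consonant (*lejaf*, *pevbor*, *golrad*); -fon when the stem ends in a vowel (*wuja*, *karzi*).
Since the final sound of *hufir* is /r/ (a non-sibilant consonant), it takes -luh, giving *hufirluh*.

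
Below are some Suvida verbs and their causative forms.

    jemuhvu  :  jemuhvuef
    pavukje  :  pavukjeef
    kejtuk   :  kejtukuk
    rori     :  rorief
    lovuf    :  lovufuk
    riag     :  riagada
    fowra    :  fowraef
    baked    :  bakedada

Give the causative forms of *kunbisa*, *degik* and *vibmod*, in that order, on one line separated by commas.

The alternation tracks the final sound of the stem — -uk when the stem ends in a voiceless consonant (*kejtuk*, *lovuf*); -ada when the stem ends in a voiced consonant (*riag*, *baked*); -ef when the stem ends in a vowel (*jemuhvu*, *pavukje*, *rori*, *fowra*).
Since the final sound of *kunbisa* is /a/ (a vowel), it takes -ef, giving *kunbisaef*.
The final sound of *degik* is /k/, which is a voiceless consonant, so the suffix is -uk, giving *degikuk*.
The final sound of *vibmod* is /d/, which is a voiced consonant, so the suffix is -ada, giving *vibmodada*.

kunbisaef, degikuk, vibmodada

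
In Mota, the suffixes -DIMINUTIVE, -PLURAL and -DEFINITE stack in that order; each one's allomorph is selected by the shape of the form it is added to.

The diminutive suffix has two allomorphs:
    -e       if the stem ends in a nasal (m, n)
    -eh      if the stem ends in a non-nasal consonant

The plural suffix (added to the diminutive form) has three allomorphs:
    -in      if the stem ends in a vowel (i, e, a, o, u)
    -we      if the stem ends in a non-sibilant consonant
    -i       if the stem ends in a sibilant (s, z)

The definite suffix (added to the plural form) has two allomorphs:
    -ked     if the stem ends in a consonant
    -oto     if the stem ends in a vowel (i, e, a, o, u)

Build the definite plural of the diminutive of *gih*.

*gih* — final consonant /h/ (non-nasal) → -eh → *giheh*.
The diminutive form *giheh* — final sound /h/ (a non-sibilant consonant) → -we → *gihehwe*.
The final sound of the plural form *gihehwe* is /e/, which is a vowel, so the definite suffix is -oto, giving *gihehweoto*.

gihehweoto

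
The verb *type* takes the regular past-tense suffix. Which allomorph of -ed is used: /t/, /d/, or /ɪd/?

/t/

The stem *type* ends in a voiceless consonant other than /t/.
The -ed suffix is realized as /ɪd/ after /t, d/; as /t/ after other voiceless consonants; and as /d/ after other voiced sounds.
So -ed on *type* is pronounced /t/.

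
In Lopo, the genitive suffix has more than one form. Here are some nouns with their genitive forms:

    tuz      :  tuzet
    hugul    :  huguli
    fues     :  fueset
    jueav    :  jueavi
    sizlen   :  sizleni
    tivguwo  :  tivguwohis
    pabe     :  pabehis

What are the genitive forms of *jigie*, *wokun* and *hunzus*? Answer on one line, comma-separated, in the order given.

jigiehis, wokuni, hunzuset

The alternation tracks the final sound of the stem — -et when the stem ends in a sibilant (*tuz*, *fues*); -i when the stem ends in a non-sibilant consonant (*hugul*, *jueav*, *sizlen*); -his when the stem ends in a vowel (*tivguwo*, *pabe*).
*jigie*: final sound = /e/, a vowel → -his → *jigiehis*.
*wokun* — final sound /n/ (a non-sibilant consonant) → -i → *wokuni*.
The final sound of *hunzus* is /s/, which is a sibilant, so the suffix is -et, giving *hunzuset*.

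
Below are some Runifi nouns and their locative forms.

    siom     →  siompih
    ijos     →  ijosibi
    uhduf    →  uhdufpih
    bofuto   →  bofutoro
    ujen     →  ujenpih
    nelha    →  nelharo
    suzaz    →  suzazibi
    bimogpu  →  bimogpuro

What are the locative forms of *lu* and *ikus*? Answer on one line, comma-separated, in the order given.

luro, ikusibi

The alternation tracks the final sound of the stem — -ibi when the stem ends in a sibilant (*ijos*, *suzaz*); -pih when the stem ends in a non-sibilant consonant (*siom*, *uhduf*, *ujen*); -ro when the stem ends in a vowel (*bofuto*, *nelha*, *bimogpu*).
Since the final sound of *lu* is /u/ (a vowel), it takes -ro, giving *luro*.
The final sound of *ikus* is /s/, which is a sibilant, so the suffix is -ibi, giving *ikusibi*.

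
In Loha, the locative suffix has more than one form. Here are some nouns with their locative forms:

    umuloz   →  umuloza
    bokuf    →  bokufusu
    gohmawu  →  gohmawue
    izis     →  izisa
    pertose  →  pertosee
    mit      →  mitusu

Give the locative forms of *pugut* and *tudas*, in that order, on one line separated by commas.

pugutusu, tudasa

Looking at the final sound of each stem: -a when the stem ends in a sibilant (*umuloz*, *izis*); -usu when the stem ends in a non-sibilant consonant (*bokuf*, *mit*); -e when the stem ends in a vowel (*gohmawu*, *pertose*).
Since the final sound of *pugut* is /t/ (a non-sibilant consonant), it takes -usu, giving *pugutusu*.
The final sound of *tudas* is /s/, which is a sibilant, so the suffix is -a, giving *tudasa*.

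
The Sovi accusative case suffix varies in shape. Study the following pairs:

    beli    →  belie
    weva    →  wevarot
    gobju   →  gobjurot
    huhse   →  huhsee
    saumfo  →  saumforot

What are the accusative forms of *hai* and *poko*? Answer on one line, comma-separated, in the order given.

The suffix is conditioned by the last vowel: -e when the last vowel of the stem is a front vowel (*beli*, *huhse*); -rot when the last vowel of the stem is a back vowel (*weva*, *gobju*, *saumfo*).
*hai*: last vowel = /i/, a front vowel → -e → *haie*.
*poko*: last vowel = /o/, a back vowel → -rot → *pokorot*.

haie, pokorot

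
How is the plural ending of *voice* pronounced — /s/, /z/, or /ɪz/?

The stem *voice* ends in a sibilant (/s, z, ʃ, ʒ, tʃ, dʒ/).
The plural suffix surfaces as /ɪz/ after sibilants, /s/ after other voiceless consonants, and /z/ after other voiced sounds.
So the plural -s on *voice* is pronounced /ɪz/.

/ɪz/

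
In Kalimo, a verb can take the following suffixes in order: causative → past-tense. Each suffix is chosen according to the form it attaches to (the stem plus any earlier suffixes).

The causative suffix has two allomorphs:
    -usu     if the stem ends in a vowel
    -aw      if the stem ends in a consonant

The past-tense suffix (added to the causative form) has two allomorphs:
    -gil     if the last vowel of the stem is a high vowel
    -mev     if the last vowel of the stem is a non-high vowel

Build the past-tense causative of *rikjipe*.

rikjipeusugil

The final sound of *rikjipe* is /e/, which is a vowel, so the causative suffix is -usu, giving *rikjipeusu*.
The causative form *rikjipeusu*: last vowel = /u/, a high vowel → -gil → *rikjipeusugil*.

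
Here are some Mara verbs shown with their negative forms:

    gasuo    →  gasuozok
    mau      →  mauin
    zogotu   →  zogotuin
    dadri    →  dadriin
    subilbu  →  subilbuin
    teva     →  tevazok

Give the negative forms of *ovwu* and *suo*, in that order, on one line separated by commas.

The suffix is conditioned by the last vowel: -in when the last vowel of the stem is a high vowel (*mau*, *zogotu*, *dadri*, *subilbu*); -zok when the last vowel of the stem is a non-high vowel (*gasuo*, *teva*).
The last vowel of *ovwu* is /u/, which is a high vowel, so the suffix is -in, giving *ovwuin*.
The last vowel of *suo* is /o/, which is a non-high vowel, so the suffix is -zok, giving *suozok*.

ovwuin, suozok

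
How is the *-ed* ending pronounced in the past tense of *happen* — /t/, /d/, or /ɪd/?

The stem *happen* ends in a voiced sound other than /d/.
The -ed suffix is realized as /ɪd/ after /t, d/; as /t/ after other voiceless consonants; and as /d/ after other voiced sounds.
So -ed on *happen* is pronounced /d/.

/d/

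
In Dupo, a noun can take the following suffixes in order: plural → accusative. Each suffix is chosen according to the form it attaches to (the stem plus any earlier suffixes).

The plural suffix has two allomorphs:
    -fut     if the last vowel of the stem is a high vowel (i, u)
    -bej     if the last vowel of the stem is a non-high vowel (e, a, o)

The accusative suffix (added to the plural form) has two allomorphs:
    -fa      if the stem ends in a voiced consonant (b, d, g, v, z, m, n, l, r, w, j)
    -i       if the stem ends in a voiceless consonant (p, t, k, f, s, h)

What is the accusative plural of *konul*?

konulfuti

Since the last vowel of *konul* is /u/ (a high vowel), it takes -fut, giving *konulfut*.
Since the final consonant of the plural form *konulfut* is /t/ (voiceless), it takes -i, giving *konulfuti*.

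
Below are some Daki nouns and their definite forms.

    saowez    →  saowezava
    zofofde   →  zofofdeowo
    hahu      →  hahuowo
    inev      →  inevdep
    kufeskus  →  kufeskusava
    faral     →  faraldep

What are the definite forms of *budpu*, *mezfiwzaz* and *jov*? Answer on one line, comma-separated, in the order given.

budpuowo, mezfiwzazava, jovdep

Looking at the final sound of each stem: -ava when the stem ends in a sibilant (*saowez*, *kufeskus*); -dep when the stem ends in a non-sibilant consonant (*inev*, *faral*); -owo when the stem ends in a vowel (*zofofde*, *hahu*).
Since the final sound of *budpu* is /u/ (a vowel), it takes -owo, giving *budpuowo*.
*mezfiwzaz*: final sound = /z/, a sibilant → -ava → *mezfiwzazava*.
The final sound of *jov* is /v/, which is a non-sibilant consonant, so the suffix is -dep, giving *jovdep*.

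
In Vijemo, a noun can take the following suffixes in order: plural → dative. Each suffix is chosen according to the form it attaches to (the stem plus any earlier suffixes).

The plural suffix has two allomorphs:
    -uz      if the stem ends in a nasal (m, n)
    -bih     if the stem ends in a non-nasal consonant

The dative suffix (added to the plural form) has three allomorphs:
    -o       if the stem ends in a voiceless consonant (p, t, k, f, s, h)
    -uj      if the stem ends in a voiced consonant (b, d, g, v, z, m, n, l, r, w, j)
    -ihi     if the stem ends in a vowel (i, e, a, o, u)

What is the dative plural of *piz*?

pizbiho

*piz*: final consonant = /z/, non-nasal → -bih → *pizbih*.
The plural form *pizbih* — final sound /h/ (a voiceless consonant) → -o → *pizbiho*.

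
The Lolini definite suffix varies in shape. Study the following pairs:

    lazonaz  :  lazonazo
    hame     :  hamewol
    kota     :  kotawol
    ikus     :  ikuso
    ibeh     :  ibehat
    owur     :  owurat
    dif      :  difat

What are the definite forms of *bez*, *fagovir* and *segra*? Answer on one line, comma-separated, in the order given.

The pattern is sibilance of the final sound: -o when the stem ends in a sibilant (*lazonaz*, *ikus*); -at when the stem ends in a non-sibilant consonant (*ibeh*, *owur*, *dif*); -wol when the stem ends in a vowel (*hame*, *kota*).
*bez*: final sound = /z/, a sibilant → -o → *bezo*.
Since the final sound of *fagovir* is /r/ (a non-sibilant consonant), it takes -at, giving *fagovirat*.
*segra*: final sound = /a/, a vowel → -wol → *segrawol*.

bezo, fagovirat, segrawol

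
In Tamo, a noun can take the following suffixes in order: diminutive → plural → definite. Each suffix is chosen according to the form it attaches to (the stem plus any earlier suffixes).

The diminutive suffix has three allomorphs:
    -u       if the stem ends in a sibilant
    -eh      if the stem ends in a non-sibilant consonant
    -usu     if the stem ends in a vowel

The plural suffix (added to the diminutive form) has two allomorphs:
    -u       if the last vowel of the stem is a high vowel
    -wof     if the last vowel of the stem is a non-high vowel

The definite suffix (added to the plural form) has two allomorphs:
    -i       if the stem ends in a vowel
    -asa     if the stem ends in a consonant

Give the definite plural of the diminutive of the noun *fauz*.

*fauz* — final sound /z/ (a sibilant) → -u → *fauzu*.
The diminutive form *fauzu*: last vowel = /u/, a high vowel → -u → *fauzuu*.
The plural form *fauzuu* — final sound /u/ (a vowel) → -i → *fauzuui*.

fauzuui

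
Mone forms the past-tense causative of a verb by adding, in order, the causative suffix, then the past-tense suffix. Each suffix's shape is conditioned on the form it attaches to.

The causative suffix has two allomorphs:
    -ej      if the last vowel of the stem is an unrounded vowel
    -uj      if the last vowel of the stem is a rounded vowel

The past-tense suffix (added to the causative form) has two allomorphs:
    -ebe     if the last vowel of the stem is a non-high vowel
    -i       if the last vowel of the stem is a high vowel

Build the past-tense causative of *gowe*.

The last vowel of *gowe* is /e/, which is an unrounded vowel, so the causative suffix is -ej, giving *goweej*.
The causative form *goweej*: last vowel = /e/, a non-high vowel → -ebe → *goweejebe*.

goweejebe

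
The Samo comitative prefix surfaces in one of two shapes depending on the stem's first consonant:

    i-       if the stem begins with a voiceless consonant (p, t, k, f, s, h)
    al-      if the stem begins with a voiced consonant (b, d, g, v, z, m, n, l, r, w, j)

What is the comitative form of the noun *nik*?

The first consonant of *nik* is /n/, which is voiced, so the prefix is al-, giving *alnik*.

alnik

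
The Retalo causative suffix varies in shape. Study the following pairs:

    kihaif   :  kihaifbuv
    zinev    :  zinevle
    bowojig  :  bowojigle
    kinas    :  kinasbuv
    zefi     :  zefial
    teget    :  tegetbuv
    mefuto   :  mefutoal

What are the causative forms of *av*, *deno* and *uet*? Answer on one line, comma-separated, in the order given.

avle, denoal, uetbuv

The suffix is conditioned by the final sound: -buv when the stem ends in a voiceless consonant (*kihaif*, *kinas*, *teget*); -le when the stem ends in a voiced consonant (*zinev*, *bowojig*); -al when the stem ends in a vowel (*zefi*, *mefuto*).
Since the final sound of *av* is /v/ (a voiced consonant), it takes -le, giving *avle*.
The final sound of *deno* is /o/, which is a vowel, so the suffix is -al, giving *denoal*.
*uet*: final sound = /t/, a voiceless consonant → -buv → *uetbuv*.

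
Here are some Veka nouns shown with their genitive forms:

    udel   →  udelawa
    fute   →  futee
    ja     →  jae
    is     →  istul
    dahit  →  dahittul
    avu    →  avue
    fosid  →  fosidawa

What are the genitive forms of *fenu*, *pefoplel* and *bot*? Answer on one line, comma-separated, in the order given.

The pattern is voicing of the final sound: -tul when the stem ends in a voiceless consonant (*is*, *dahit*); -awa when the stem ends in a voiced consonant (*udel*, *fosid*); -e when the stem ends in a vowel (*fute*, *ja*, *avu*).
Since the final sound of *fenu* is /u/ (a vowel), it takes -e, giving *fenue*.
Since the final sound of *pefoplel* is /l/ (a voiced consonant), it takes -awa, giving *pefoplelawa*.
The final sound of *bot* is /t/, which is a voiceless consonant, so the suffix is -tul, giving *bottul*.

fenue, pefoplelawa, bottul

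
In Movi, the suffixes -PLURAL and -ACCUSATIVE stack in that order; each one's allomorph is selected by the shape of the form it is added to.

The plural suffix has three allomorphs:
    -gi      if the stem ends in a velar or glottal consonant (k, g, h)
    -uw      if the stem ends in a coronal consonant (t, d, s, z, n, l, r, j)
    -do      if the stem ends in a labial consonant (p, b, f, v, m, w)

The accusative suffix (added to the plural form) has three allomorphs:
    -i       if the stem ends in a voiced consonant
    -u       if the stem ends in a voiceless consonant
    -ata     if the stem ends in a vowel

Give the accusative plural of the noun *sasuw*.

sasuwdoata

*sasuw* — final consonant /w/ (labial) → -do → *sasuwdo*.
The plural form *sasuwdo* — final sound /o/ (a vowel) → -ata → *sasuwdoata*.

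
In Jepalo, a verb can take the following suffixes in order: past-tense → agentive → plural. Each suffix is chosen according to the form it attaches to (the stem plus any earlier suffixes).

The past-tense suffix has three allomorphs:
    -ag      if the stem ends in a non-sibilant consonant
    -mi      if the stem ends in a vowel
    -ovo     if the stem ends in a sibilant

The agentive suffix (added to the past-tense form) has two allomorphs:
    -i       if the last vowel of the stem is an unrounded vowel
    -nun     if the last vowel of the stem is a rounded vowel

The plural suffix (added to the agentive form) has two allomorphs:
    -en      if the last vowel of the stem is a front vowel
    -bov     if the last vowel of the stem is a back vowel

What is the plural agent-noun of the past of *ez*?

*ez* — final sound /z/ (a sibilant) → -ovo → *ezovo*.
The last vowel of the past-tense form *ezovo* is /o/, which is a rounded vowel, so the agentive suffix is -nun, giving *ezovonun*.
The last vowel of the agentive form *ezovonun* is /u/, which is a back vowel, so the plural suffix is -bov, giving *ezovonunbov*.

ezovonunbov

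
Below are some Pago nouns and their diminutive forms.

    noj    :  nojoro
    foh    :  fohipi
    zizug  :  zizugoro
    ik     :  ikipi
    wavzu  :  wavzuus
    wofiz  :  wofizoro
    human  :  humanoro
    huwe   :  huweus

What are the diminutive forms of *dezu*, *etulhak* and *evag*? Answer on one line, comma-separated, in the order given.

dezuus, etulhakipi, evagoro

Looking at the final sound of each stem: -ipi when the stem ends in a voiceless consonant (*foh*, *ik*); -oro when the stem ends in a voiced consonant (*noj*, *zizug*, *wofiz*, *human*); -us when the stem ends in a vowel (*wavzu*, *huwe*).
*dezu* — final sound /u/ (a vowel) → -us → *dezuus*.
*etulhak* — final sound /k/ (a voiceless consonant) → -ipi → *etulhakipi*.
*evag*: final sound = /g/, a voiced consonant → -oro → *evagoro*.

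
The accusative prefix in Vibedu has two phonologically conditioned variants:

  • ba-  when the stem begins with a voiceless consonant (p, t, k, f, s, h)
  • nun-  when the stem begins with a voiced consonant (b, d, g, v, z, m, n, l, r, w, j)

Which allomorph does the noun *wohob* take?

nun-

*wohob* — first consonant /w/ (voiced) → nun-.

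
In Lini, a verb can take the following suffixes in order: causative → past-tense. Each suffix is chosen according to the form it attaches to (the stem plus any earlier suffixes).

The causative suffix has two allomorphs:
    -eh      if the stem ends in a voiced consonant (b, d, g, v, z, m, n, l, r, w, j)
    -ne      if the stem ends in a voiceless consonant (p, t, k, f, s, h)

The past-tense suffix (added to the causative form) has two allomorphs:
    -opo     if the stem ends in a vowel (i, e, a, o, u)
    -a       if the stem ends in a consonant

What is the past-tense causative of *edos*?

*edos*: final consonant = /s/, voiceless → -ne → *edosne*.
The final sound of the causative form *edosne* is /e/, which is a vowel, so the past-tense suffix is -opo, giving *edosneopo*.

edosneopo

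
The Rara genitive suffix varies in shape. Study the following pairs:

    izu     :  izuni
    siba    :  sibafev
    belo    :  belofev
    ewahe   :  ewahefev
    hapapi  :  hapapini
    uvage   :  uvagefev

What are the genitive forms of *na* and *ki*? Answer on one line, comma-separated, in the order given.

Looking at the last vowel of each stem: -ni when the last vowel of the stem is a high vowel (*izu*, *hapapi*); -fev when the last vowel of the stem is a non-high vowel (*siba*, *belo*, *ewahe*, *uvage*).
Since the last vowel of *na* is /a/ (a non-high vowel), it takes -fev, giving *nafev*.
*ki*: last vowel = /i/, a high vowel → -ni → *kini*.

nafev, kini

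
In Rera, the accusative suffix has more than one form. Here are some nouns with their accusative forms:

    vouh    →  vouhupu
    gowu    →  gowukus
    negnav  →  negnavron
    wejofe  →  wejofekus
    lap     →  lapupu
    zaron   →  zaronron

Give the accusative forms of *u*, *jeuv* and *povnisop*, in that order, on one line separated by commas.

Looking at the final sound of each stem: -upu when the stem ends in a voiceless consonant (*vouh*, *lap*); -ron when the stem ends in a voiced consonant (*negnav*, *zaron*); -kus when the stem ends in a vowel (*gowu*, *wejofe*).
The final sound of *u* is /u/, which is a vowel, so the suffix is -kus, giving *ukus*.
*jeuv*: final sound = /v/, a voiced consonant → -ron → *jeuvron*.
*povnisop* — final sound /p/ (a voiceless consonant) → -upu → *povnisopupu*.

ukus, jeuvron, povnisopupu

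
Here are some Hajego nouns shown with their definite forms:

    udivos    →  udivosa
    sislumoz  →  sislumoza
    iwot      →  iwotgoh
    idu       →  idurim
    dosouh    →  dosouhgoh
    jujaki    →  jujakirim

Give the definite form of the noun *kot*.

kotgoh

The pattern is sibilance of the final sound: -a when the stem ends in a sibilant (*udivos*, *sislumoz*); -goh when the stem ends in a non-sibilant consonant (*iwot*, *dosouh*); -rim when the stem ends in a vowel (*idu*, *jujaki*).
The final sound of *kot* is /t/, which is a non-sibilant consonant, so the suffix is -goh, giving *kotgoh*.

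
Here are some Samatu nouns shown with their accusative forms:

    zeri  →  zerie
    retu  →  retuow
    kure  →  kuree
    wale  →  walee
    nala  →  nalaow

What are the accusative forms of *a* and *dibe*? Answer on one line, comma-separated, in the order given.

Looking at the last vowel of each stem: -e when the last vowel of the stem is a front vowel (*zeri*, *kure*, *wale*); -ow when the last vowel of the stem is a back vowel (*retu*, *nala*).
*a*: last vowel = /a/, a back vowel → -ow → *aow*.
*dibe* — last vowel /e/ (a front vowel) → -e → *dibee*.

aow, dibee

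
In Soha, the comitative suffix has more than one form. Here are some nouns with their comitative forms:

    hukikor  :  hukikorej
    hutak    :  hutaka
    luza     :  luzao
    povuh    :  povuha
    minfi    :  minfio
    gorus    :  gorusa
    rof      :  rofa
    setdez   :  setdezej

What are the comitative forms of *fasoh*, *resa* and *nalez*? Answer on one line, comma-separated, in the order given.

fasoha, resao, nalezej

The alternation tracks the final sound of the stem — -a when the stem ends in a voiceless consonant (*hutak*, *povuh*, *gorus*, *rof*); -ej when the stem ends in a voiced consonant (*hukikor*, *setdez*); -o when the stem ends in a vowel (*luza*, *minfi*).
The final sound of *fasoh* is /h/, which is a voiceless consonant, so the suffix is -a, giving *fasoha*.
*resa*: final sound = /a/, a vowel → -o → *resao*.
The final sound of *nalez* is /z/, which is a voiced consonant, so the suffix is -ej, giving *nalezej*.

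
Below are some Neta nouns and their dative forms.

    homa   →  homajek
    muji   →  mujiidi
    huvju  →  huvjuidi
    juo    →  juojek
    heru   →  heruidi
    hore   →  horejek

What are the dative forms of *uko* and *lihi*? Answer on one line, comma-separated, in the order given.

The alternation tracks the last vowel of the stem — -idi when the last vowel of the stem is a high vowel (*muji*, *huvju*, *heru*); -jek when the last vowel of the stem is a non-high vowel (*homa*, *juo*, *hore*).
Since the last vowel of *uko* is /o/ (a non-high vowel), it takes -jek, giving *ukojek*.
Since the last vowel of *lihi* is /i/ (a high vowel), it takes -idi, giving *lihiidi*.

ukojek, lihiidi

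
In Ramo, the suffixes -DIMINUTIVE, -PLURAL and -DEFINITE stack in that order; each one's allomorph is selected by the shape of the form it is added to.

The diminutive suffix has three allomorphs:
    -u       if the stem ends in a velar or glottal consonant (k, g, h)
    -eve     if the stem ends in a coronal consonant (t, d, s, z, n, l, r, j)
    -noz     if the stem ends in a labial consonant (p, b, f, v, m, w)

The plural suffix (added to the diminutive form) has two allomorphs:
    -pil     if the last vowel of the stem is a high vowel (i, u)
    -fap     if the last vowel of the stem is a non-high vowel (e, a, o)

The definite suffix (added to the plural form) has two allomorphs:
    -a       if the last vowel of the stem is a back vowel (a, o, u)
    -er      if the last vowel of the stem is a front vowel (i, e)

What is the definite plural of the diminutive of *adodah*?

adodahupiler

*adodah* — final consonant /h/ (velar/glottal) → -u → *adodahu*.
The diminutive form *adodahu* — last vowel /u/ (a high vowel) → -pil → *adodahupil*.
The last vowel of the plural form *adodahupil* is /i/, which is a front vowel, so the definite suffix is -er, giving *adodahupiler*.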